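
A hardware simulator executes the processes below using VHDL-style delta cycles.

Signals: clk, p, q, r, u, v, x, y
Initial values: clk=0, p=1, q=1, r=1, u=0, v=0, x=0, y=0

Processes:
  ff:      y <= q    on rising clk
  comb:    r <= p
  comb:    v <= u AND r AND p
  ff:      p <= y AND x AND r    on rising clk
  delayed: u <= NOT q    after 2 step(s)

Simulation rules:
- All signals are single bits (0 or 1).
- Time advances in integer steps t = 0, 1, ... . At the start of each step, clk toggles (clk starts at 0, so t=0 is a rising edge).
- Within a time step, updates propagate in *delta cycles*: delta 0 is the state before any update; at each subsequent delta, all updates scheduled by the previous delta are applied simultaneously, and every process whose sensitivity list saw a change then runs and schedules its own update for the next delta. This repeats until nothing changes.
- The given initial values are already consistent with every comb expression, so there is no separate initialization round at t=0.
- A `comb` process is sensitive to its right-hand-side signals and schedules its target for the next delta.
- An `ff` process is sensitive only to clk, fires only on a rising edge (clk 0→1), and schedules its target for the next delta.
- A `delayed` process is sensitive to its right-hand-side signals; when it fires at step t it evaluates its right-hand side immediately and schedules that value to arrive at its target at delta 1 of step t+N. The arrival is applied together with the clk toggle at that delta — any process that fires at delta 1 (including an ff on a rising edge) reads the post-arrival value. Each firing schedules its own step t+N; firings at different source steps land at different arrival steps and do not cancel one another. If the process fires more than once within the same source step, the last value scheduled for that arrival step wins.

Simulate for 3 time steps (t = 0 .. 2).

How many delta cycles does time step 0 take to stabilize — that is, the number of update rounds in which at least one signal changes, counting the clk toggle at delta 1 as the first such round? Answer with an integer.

3

t=0 Δ0: y=0 p=1 clk=0 x=0 v=0 u=0 q=1 r=1
  Δ1: clk:0→1
  Δ2: y:0→1, p:1→0
  Δ3: r:1→0
  (3Δ to stable)
t=1 Δ0: y=1 p=0 clk=1 x=0 v=0 u=0 q=1 r=0
  Δ1: clk:1→0
  (1Δ to stable)
t=2 Δ0: y=1 p=0 clk=0 x=0 v=0 u=0 q=1 r=0
  Δ1: clk:0→1
  (1Δ to stable)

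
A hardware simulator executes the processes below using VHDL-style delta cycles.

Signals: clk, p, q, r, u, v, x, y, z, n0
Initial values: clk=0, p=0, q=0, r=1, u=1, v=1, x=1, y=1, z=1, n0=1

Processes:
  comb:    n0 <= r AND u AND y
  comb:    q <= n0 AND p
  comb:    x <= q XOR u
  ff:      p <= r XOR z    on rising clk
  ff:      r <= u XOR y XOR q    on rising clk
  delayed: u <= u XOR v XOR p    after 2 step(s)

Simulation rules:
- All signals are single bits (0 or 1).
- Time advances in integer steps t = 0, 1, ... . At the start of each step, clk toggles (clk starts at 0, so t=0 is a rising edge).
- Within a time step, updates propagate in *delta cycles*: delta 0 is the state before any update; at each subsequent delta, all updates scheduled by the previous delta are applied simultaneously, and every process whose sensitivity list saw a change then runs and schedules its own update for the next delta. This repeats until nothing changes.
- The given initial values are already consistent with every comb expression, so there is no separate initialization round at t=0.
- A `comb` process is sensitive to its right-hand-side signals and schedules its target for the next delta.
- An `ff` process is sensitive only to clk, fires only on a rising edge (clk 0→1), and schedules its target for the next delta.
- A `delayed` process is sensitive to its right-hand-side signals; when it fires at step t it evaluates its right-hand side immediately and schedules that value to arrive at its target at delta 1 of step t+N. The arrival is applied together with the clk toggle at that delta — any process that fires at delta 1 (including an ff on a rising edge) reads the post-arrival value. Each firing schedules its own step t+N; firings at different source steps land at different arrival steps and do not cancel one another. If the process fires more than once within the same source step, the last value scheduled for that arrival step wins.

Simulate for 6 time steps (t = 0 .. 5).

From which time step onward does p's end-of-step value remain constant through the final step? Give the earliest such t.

t0.Δ0 clk=0 n0=1 u=1 y=1 r=1 p=0 x=1 q=0 z=1 v=1
t0.Δ1 clk=1 n0=1 u=1 y=1 r=1 p=0 x=1 q=0 z=1 v=1
t0.Δ2 clk=1 n0=1 u=1 y=1 r=0 p=0 x=1 q=0 z=1 v=1
t0.Δ3 clk=1 n0=0 u=1 y=1 r=0 p=0 x=1 q=0 z=1 v=1
t1.Δ0 clk=1 n0=0 u=1 y=1 r=0 p=0 x=1 q=0 z=1 v=1
t1.Δ1 clk=0 n0=0 u=1 y=1 r=0 p=0 x=1 q=0 z=1 v=1
t2.Δ0 clk=0 n0=0 u=1 y=1 r=0 p=0 x=1 q=0 z=1 v=1
t2.Δ1 clk=1 n0=0 u=1 y=1 r=0 p=0 x=1 q=0 z=1 v=1
t2.Δ2 clk=1 n0=0 u=1 y=1 r=0 p=1 x=1 q=0 z=1 v=1
t3.Δ0 clk=1 n0=0 u=1 y=1 r=0 p=1 x=1 q=0 z=1 v=1
t3.Δ1 clk=0 n0=0 u=1 y=1 r=0 p=1 x=1 q=0 z=1 v=1
t4.Δ0 clk=0 n0=0 u=1 y=1 r=0 p=1 x=1 q=0 z=1 v=1
t4.Δ1 clk=1 n0=0 u=1 y=1 r=0 p=1 x=1 q=0 z=1 v=1
t5.Δ0 clk=1 n0=0 u=1 y=1 r=0 p=1 x=1 q=0 z=1 v=1
t5.Δ1 clk=0 n0=0 u=1 y=1 r=0 p=1 x=1 q=0 z=1 v=1

2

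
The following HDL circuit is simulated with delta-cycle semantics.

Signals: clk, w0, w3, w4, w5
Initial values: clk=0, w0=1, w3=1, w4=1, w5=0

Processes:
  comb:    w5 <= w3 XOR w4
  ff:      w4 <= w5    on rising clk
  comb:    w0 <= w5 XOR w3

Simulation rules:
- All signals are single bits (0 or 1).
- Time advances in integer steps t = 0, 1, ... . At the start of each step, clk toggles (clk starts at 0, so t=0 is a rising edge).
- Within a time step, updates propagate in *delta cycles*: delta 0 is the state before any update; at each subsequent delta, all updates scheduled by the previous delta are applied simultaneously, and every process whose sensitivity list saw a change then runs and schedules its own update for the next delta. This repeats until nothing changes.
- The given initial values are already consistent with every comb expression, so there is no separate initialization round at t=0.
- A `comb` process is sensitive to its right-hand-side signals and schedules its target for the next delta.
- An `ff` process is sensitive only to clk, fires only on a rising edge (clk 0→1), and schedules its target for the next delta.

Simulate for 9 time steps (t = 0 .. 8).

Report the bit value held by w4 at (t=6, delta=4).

1

t=0 Δ0: clk=0 w0=1 w3=1 w5=0 w4=1
  Δ1: clk:0→1
  Δ2: w4:1→0
  Δ3: w5:0→1
  Δ4: w0:1→0
  (4Δ to stable)
t=1 Δ0: clk=1 w0=0 w3=1 w5=1 w4=0
  Δ1: clk:1→0
  (1Δ to stable)
t=2 Δ0: clk=0 w0=0 w3=1 w5=1 w4=0
  Δ1: clk:0→1
  Δ2: w4:0→1
  Δ3: w5:1→0
  Δ4: w0:0→1
  (4Δ to stable)
t=3 Δ0: clk=1 w0=1 w3=1 w5=0 w4=1
  Δ1: clk:1→0
  (1Δ to stable)
t=4 Δ0: clk=0 w0=1 w3=1 w5=0 w4=1
  Δ1: clk:0→1
  Δ2: w4:1→0
  Δ3: w5:0→1
  Δ4: w0:1→0
  (4Δ to stable)
t=5 Δ0: clk=1 w0=0 w3=1 w5=1 w4=0
  Δ1: clk:1→0
  (1Δ to stable)
t=6 Δ0: clk=0 w0=0 w3=1 w5=1 w4=0
  Δ1: clk:0→1
  Δ2: w4:0→1
  Δ3: w5:1→0
  Δ4: w0:0→1
  (4Δ to stable)
t=7 Δ0: clk=1 w0=1 w3=1 w5=0 w4=1
  Δ1: clk:1→0
  (1Δ to stable)
t=8 Δ0: clk=0 w0=1 w3=1 w5=0 w4=1
  Δ1: clk:0→1
  Δ2: w4:1→0
  Δ3: w5:0→1
  Δ4: w0:1→0
  (4Δ to stable)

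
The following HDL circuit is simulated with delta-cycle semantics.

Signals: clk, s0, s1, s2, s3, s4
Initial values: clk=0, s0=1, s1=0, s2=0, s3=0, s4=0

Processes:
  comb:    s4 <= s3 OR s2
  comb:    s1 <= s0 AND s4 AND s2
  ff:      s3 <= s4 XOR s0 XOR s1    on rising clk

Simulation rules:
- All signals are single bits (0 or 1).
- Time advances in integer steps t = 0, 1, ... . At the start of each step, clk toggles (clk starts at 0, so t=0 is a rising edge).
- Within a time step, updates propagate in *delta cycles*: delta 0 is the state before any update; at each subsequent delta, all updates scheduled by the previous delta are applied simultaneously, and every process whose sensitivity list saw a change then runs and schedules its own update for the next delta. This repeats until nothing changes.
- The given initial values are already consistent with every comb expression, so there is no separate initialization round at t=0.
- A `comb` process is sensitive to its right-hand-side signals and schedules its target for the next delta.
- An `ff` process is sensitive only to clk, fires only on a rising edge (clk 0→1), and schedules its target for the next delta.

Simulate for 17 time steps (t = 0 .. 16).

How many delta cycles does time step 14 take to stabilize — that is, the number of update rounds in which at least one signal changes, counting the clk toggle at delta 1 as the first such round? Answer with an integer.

[bits: s3,s1,s4,s0,s2,clk]
t=0: Δ0=000100 Δ1=000101 Δ2=100101 Δ3=101101 | 3Δ
t=1: Δ0=101101 Δ1=101100 | 1Δ
t=2: Δ0=101100 Δ1=101101 Δ2=001101 Δ3=000101 | 3Δ
t=3: Δ0=000101 Δ1=000100 | 1Δ
t=4: Δ0=000100 Δ1=000101 Δ2=100101 Δ3=101101 | 3Δ
t=5: Δ0=101101 Δ1=101100 | 1Δ
t=6: Δ0=101100 Δ1=101101 Δ2=001101 Δ3=000101 | 3Δ
t=7: Δ0=000101 Δ1=000100 | 1Δ
t=8: Δ0=000100 Δ1=000101 Δ2=100101 Δ3=101101 | 3Δ
t=9: Δ0=101101 Δ1=101100 | 1Δ
t=10: Δ0=101100 Δ1=101101 Δ2=001101 Δ3=000101 | 3Δ
t=11: Δ0=000101 Δ1=000100 | 1Δ
t=12: Δ0=000100 Δ1=000101 Δ2=100101 Δ3=101101 | 3Δ
t=13: Δ0=101101 Δ1=101100 | 1Δ
t=14: Δ0=101100 Δ1=101101 Δ2=001101 Δ3=000101 | 3Δ
t=15: Δ0=000101 Δ1=000100 | 1Δ
t=16: Δ0=000100 Δ1=000101 Δ2=100101 Δ3=101101 | 3Δ

3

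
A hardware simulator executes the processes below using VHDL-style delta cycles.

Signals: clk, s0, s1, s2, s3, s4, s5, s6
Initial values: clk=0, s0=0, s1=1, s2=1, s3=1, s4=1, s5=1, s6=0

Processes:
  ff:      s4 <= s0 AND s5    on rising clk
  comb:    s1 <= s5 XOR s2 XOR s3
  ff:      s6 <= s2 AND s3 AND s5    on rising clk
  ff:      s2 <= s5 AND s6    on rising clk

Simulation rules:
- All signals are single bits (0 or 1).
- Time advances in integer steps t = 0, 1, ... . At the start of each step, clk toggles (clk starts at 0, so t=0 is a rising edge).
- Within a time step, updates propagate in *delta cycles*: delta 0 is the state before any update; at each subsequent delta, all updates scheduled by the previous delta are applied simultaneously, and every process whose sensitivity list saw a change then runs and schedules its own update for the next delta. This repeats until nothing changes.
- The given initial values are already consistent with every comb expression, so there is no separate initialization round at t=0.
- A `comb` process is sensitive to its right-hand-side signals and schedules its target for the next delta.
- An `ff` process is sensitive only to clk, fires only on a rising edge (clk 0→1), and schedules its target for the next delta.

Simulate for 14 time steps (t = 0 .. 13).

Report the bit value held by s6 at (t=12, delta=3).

1

t0.Δ0 clk=0 s0=0 s2=1 s5=1 s3=1 s6=0 s4=1 s1=1
t0.Δ1 clk=1 s0=0 s2=1 s5=1 s3=1 s6=0 s4=1 s1=1
t0.Δ2 clk=1 s0=0 s2=0 s5=1 s3=1 s6=1 s4=0 s1=1
t0.Δ3 clk=1 s0=0 s2=0 s5=1 s3=1 s6=1 s4=0 s1=0
t1.Δ0 clk=1 s0=0 s2=0 s5=1 s3=1 s6=1 s4=0 s1=0
t1.Δ1 clk=0 s0=0 s2=0 s5=1 s3=1 s6=1 s4=0 s1=0
t2.Δ0 clk=0 s0=0 s2=0 s5=1 s3=1 s6=1 s4=0 s1=0
t2.Δ1 clk=1 s0=0 s2=0 s5=1 s3=1 s6=1 s4=0 s1=0
t2.Δ2 clk=1 s0=0 s2=1 s5=1 s3=1 s6=0 s4=0 s1=0
t2.Δ3 clk=1 s0=0 s2=1 s5=1 s3=1 s6=0 s4=0 s1=1
t3.Δ0 clk=1 s0=0 s2=1 s5=1 s3=1 s6=0 s4=0 s1=1
t3.Δ1 clk=0 s0=0 s2=1 s5=1 s3=1 s6=0 s4=0 s1=1
t4.Δ0 clk=0 s0=0 s2=1 s5=1 s3=1 s6=0 s4=0 s1=1
t4.Δ1 clk=1 s0=0 s2=1 s5=1 s3=1 s6=0 s4=0 s1=1
t4.Δ2 clk=1 s0=0 s2=0 s5=1 s3=1 s6=1 s4=0 s1=1
t4.Δ3 clk=1 s0=0 s2=0 s5=1 s3=1 s6=1 s4=0 s1=0
t5.Δ0 clk=1 s0=0 s2=0 s5=1 s3=1 s6=1 s4=0 s1=0
t5.Δ1 clk=0 s0=0 s2=0 s5=1 s3=1 s6=1 s4=0 s1=0
t6.Δ0 clk=0 s0=0 s2=0 s5=1 s3=1 s6=1 s4=0 s1=0
t6.Δ1 clk=1 s0=0 s2=0 s5=1 s3=1 s6=1 s4=0 s1=0
t6.Δ2 clk=1 s0=0 s2=1 s5=1 s3=1 s6=0 s4=0 s1=0
t6.Δ3 clk=1 s0=0 s2=1 s5=1 s3=1 s6=0 s4=0 s1=1
t7.Δ0 clk=1 s0=0 s2=1 s5=1 s3=1 s6=0 s4=0 s1=1
t7.Δ1 clk=0 s0=0 s2=1 s5=1 s3=1 s6=0 s4=0 s1=1
t8.Δ0 clk=0 s0=0 s2=1 s5=1 s3=1 s6=0 s4=0 s1=1
t8.Δ1 clk=1 s0=0 s2=1 s5=1 s3=1 s6=0 s4=0 s1=1
t8.Δ2 clk=1 s0=0 s2=0 s5=1 s3=1 s6=1 s4=0 s1=1
t8.Δ3 clk=1 s0=0 s2=0 s5=1 s3=1 s6=1 s4=0 s1=0
t9.Δ0 clk=1 s0=0 s2=0 s5=1 s3=1 s6=1 s4=0 s1=0
t9.Δ1 clk=0 s0=0 s2=0 s5=1 s3=1 s6=1 s4=0 s1=0
t10.Δ0 clk=0 s0=0 s2=0 s5=1 s3=1 s6=1 s4=0 s1=0
t10.Δ1 clk=1 s0=0 s2=0 s5=1 s3=1 s6=1 s4=0 s1=0
t10.Δ2 clk=1 s0=0 s2=1 s5=1 s3=1 s6=0 s4=0 s1=0
t10.Δ3 clk=1 s0=0 s2=1 s5=1 s3=1 s6=0 s4=0 s1=1
t11.Δ0 clk=1 s0=0 s2=1 s5=1 s3=1 s6=0 s4=0 s1=1
t11.Δ1 clk=0 s0=0 s2=1 s5=1 s3=1 s6=0 s4=0 s1=1
t12.Δ0 clk=0 s0=0 s2=1 s5=1 s3=1 s6=0 s4=0 s1=1
t12.Δ1 clk=1 s0=0 s2=1 s5=1 s3=1 s6=0 s4=0 s1=1
t12.Δ2 clk=1 s0=0 s2=0 s5=1 s3=1 s6=1 s4=0 s1=1
t12.Δ3 clk=1 s0=0 s2=0 s5=1 s3=1 s6=1 s4=0 s1=0
t13.Δ0 clk=1 s0=0 s2=0 s5=1 s3=1 s6=1 s4=0 s1=0
t13.Δ1 clk=0 s0=0 s2=0 s5=1 s3=1 s6=1 s4=0 s1=0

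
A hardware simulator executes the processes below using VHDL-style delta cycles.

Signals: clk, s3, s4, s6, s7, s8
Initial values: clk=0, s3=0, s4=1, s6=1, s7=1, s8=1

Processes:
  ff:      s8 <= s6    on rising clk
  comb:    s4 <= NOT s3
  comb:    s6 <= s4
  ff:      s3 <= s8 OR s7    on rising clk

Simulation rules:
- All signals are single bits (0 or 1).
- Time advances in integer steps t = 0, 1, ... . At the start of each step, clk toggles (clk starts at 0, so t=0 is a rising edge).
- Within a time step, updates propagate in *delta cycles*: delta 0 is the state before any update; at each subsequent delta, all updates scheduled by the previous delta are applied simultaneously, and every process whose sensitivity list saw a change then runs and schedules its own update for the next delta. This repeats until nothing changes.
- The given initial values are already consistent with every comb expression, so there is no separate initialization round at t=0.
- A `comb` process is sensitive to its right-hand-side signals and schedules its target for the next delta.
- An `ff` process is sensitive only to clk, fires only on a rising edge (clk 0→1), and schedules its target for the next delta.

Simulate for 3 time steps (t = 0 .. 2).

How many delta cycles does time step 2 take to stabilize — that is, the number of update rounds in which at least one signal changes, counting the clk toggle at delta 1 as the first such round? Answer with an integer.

t0.Δ0 s3=0 clk=0 s6=1 s7=1 s8=1 s4=1
t0.Δ1 s3=0 clk=1 s6=1 s7=1 s8=1 s4=1
t0.Δ2 s3=1 clk=1 s6=1 s7=1 s8=1 s4=1
t0.Δ3 s3=1 clk=1 s6=1 s7=1 s8=1 s4=0
t0.Δ4 s3=1 clk=1 s6=0 s7=1 s8=1 s4=0
t1.Δ0 s3=1 clk=1 s6=0 s7=1 s8=1 s4=0
t1.Δ1 s3=1 clk=0 s6=0 s7=1 s8=1 s4=0
t2.Δ0 s3=1 clk=0 s6=0 s7=1 s8=1 s4=0
t2.Δ1 s3=1 clk=1 s6=0 s7=1 s8=1 s4=0
t2.Δ2 s3=1 clk=1 s6=0 s7=1 s8=0 s4=0

2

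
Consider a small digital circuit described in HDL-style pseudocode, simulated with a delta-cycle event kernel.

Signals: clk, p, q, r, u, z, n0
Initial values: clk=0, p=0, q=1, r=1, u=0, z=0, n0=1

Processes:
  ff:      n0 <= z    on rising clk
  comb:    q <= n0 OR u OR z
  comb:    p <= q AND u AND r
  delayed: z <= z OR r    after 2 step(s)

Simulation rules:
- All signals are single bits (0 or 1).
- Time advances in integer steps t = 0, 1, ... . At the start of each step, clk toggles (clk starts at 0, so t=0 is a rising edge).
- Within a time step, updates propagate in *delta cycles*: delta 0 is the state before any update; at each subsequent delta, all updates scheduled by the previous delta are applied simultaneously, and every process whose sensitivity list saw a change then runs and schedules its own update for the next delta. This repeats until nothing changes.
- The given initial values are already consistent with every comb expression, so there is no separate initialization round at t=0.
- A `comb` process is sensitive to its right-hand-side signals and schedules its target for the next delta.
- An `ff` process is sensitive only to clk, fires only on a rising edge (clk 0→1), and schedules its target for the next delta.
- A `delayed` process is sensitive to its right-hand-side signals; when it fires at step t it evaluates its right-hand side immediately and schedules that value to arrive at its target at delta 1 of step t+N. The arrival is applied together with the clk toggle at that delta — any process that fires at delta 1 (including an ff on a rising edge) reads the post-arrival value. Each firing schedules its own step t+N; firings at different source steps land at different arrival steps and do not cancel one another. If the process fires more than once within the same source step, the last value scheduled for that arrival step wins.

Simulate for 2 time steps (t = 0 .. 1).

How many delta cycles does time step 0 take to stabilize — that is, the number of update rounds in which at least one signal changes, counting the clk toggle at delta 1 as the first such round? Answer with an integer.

t0.Δ0 n0=1 z=0 u=0 q=1 clk=0 r=1 p=0
t0.Δ1 n0=1 z=0 u=0 q=1 clk=1 r=1 p=0
t0.Δ2 n0=0 z=0 u=0 q=1 clk=1 r=1 p=0
t0.Δ3 n0=0 z=0 u=0 q=0 clk=1 r=1 p=0
t1.Δ0 n0=0 z=0 u=0 q=0 clk=1 r=1 p=0
t1.Δ1 n0=0 z=0 u=0 q=0 clk=0 r=1 p=0

3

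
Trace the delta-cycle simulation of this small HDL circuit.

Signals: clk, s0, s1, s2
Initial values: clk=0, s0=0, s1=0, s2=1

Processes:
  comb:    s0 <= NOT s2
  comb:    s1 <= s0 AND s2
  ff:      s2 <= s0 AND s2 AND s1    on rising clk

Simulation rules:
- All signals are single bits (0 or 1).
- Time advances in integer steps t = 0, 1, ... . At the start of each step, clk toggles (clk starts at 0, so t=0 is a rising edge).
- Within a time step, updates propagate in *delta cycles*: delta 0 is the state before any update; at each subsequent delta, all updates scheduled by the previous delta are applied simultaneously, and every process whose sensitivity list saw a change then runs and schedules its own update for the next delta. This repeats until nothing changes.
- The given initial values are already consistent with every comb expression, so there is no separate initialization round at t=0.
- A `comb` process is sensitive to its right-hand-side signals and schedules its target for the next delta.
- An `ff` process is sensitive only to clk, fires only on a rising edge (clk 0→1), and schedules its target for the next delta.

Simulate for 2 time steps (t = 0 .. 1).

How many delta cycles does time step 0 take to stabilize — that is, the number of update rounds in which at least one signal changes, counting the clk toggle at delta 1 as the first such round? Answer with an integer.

3

t=0 Δ0: s1=0 clk=0 s2=1 s0=0
  Δ1: clk:0→1
  Δ2: s2:1→0
  Δ3: s0:0→1
  (3Δ to stable)
t=1 Δ0: s1=0 clk=1 s2=0 s0=1
  Δ1: clk:1→0
  (1Δ to stable)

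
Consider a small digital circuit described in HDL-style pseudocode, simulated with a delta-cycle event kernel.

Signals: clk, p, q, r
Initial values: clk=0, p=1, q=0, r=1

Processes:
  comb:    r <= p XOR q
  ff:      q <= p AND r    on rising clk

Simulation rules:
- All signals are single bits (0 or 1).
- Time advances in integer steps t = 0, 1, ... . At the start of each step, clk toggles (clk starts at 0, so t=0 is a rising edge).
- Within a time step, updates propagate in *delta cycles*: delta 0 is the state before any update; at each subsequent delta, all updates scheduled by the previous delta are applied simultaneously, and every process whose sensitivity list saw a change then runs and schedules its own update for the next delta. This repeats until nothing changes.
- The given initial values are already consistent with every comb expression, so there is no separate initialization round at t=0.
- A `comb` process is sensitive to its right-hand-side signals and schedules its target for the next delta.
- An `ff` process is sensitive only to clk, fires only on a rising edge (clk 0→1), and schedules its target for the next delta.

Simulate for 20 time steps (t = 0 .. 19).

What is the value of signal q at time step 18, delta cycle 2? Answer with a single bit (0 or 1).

0

t=0 Δ0: r=1 q=0 clk=0 p=1
  Δ1: clk:0→1
  Δ2: q:0→1
  Δ3: r:1→0
  (3Δ to stable)
t=1 Δ0: r=0 q=1 clk=1 p=1
  Δ1: clk:1→0
  (1Δ to stable)
t=2 Δ0: r=0 q=1 clk=0 p=1
  Δ1: clk:0→1
  Δ2: q:1→0
  Δ3: r:0→1
  (3Δ to stable)
t=3 Δ0: r=1 q=0 clk=1 p=1
  Δ1: clk:1→0
  (1Δ to stable)
t=4 Δ0: r=1 q=0 clk=0 p=1
  Δ1: clk:0→1
  Δ2: q:0→1
  Δ3: r:1→0
  (3Δ to stable)
t=5 Δ0: r=0 q=1 clk=1 p=1
  Δ1: clk:1→0
  (1Δ to stable)
t=6 Δ0: r=0 q=1 clk=0 p=1
  Δ1: clk:0→1
  Δ2: q:1→0
  Δ3: r:0→1
  (3Δ to stable)
t=7 Δ0: r=1 q=0 clk=1 p=1
  Δ1: clk:1→0
  (1Δ to stable)
t=8 Δ0: r=1 q=0 clk=0 p=1
  Δ1: clk:0→1
  Δ2: q:0→1
  Δ3: r:1→0
  (3Δ to stable)
t=9 Δ0: r=0 q=1 clk=1 p=1
  Δ1: clk:1→0
  (1Δ to stable)
t=10 Δ0: r=0 q=1 clk=0 p=1
  Δ1: clk:0→1
  Δ2: q:1→0
  Δ3: r:0→1
  (3Δ to stable)
t=11 Δ0: r=1 q=0 clk=1 p=1
  Δ1: clk:1→0
  (1Δ to stable)
t=12 Δ0: r=1 q=0 clk=0 p=1
  Δ1: clk:0→1
  Δ2: q:0→1
  Δ3: r:1→0
  (3Δ to stable)
t=13 Δ0: r=0 q=1 clk=1 p=1
  Δ1: clk:1→0
  (1Δ to stable)
t=14 Δ0: r=0 q=1 clk=0 p=1
  Δ1: clk:0→1
  Δ2: q:1→0
  Δ3: r:0→1
  (3Δ to stable)
t=15 Δ0: r=1 q=0 clk=1 p=1
  Δ1: clk:1→0
  (1Δ to stable)
t=16 Δ0: r=1 q=0 clk=0 p=1
  Δ1: clk:0→1
  Δ2: q:0→1
  Δ3: r:1→0
  (3Δ to stable)
t=17 Δ0: r=0 q=1 clk=1 p=1
  Δ1: clk:1→0
  (1Δ to stable)
t=18 Δ0: r=0 q=1 clk=0 p=1
  Δ1: clk:0→1
  Δ2: q:1→0
  Δ3: r:0→1
  (3Δ to stable)
t=19 Δ0: r=1 q=0 clk=1 p=1
  Δ1: clk:1→0
  (1Δ to stable)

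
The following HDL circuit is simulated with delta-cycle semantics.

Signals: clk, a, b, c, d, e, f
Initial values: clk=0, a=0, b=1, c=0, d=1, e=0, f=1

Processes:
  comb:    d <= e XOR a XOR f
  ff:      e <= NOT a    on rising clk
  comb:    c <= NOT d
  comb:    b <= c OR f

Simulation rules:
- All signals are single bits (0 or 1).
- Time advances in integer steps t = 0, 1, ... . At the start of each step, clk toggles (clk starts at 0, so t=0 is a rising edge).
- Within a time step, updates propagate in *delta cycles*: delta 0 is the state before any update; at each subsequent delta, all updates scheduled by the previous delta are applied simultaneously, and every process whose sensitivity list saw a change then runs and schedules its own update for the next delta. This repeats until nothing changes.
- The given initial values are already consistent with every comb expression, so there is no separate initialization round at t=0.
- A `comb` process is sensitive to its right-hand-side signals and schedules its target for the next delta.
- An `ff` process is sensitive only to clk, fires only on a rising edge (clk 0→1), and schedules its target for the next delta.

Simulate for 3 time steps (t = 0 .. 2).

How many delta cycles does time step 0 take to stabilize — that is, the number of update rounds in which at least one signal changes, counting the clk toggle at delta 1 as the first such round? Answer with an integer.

t=0 Δ0: a=0 b=1 clk=0 f=1 d=1 c=0 e=0
  Δ1: clk:0→1
  Δ2: e:0→1
  Δ3: d:1→0
  Δ4: c:0→1
  (4Δ to stable)
t=1 Δ0: a=0 b=1 clk=1 f=1 d=0 c=1 e=1
  Δ1: clk:1→0
  (1Δ to stable)
t=2 Δ0: a=0 b=1 clk=0 f=1 d=0 c=1 e=1
  Δ1: clk:0→1
  (1Δ to stable)

4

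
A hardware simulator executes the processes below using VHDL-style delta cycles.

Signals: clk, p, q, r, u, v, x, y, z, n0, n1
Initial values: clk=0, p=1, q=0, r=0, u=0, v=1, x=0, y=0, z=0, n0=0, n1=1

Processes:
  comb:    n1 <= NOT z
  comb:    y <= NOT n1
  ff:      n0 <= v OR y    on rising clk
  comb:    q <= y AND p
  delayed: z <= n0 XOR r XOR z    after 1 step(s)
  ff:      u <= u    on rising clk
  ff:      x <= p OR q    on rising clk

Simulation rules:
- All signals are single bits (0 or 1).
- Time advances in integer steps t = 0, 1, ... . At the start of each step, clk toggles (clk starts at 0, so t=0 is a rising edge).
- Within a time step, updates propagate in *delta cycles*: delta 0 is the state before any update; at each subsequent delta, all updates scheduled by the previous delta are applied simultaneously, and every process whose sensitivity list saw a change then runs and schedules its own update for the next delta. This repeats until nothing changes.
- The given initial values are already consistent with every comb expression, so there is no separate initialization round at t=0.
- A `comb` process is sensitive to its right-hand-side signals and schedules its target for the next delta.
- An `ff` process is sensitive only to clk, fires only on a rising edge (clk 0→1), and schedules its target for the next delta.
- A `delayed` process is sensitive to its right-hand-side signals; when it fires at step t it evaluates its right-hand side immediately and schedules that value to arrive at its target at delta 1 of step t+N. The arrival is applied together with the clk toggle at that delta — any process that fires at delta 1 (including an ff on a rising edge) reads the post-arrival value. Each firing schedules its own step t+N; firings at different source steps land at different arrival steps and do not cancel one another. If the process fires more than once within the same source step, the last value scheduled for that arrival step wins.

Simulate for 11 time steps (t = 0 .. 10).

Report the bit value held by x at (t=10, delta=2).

1

t=0 Δ0: u=0 y=0 clk=0 q=0 v=1 x=0 n1=1 n0=0 z=0 r=0 p=1
  Δ1: clk:0→1
  Δ2: x:0→1, n0:0→1
  (2Δ to stable)
t=1 Δ0: u=0 y=0 clk=1 q=0 v=1 x=1 n1=1 n0=1 z=0 r=0 p=1
  Δ1: clk:1→0, z:0→1
  Δ2: n1:1→0
  Δ3: y:0→1
  Δ4: q:0→1
  (4Δ to stable)
t=2 Δ0: u=0 y=1 clk=0 q=1 v=1 x=1 n1=0 n0=1 z=1 r=0 p=1
  Δ1: clk:0→1, z:1→0
  Δ2: n1:0→1
  Δ3: y:1→0
  Δ4: q:1→0
  (4Δ to stable)
t=3 Δ0: u=0 y=0 clk=1 q=0 v=1 x=1 n1=1 n0=1 z=0 r=0 p=1
  Δ1: clk:1→0, z:0→1
  Δ2: n1:1→0
  Δ3: y:0→1
  Δ4: q:0→1
  (4Δ to stable)
t=4 Δ0: u=0 y=1 clk=0 q=1 v=1 x=1 n1=0 n0=1 z=1 r=0 p=1
  Δ1: clk:0→1, z:1→0
  Δ2: n1:0→1
  Δ3: y:1→0
  Δ4: q:1→0
  (4Δ to stable)
t=5 Δ0: u=0 y=0 clk=1 q=0 v=1 x=1 n1=1 n0=1 z=0 r=0 p=1
  Δ1: clk:1→0, z:0→1
  Δ2: n1:1→0
  Δ3: y:0→1
  Δ4: q:0→1
  (4Δ to stable)
t=6 Δ0: u=0 y=1 clk=0 q=1 v=1 x=1 n1=0 n0=1 z=1 r=0 p=1
  Δ1: clk:0→1, z:1→0
  Δ2: n1:0→1
  Δ3: y:1→0
  Δ4: q:1→0
  (4Δ to stable)
t=7 Δ0: u=0 y=0 clk=1 q=0 v=1 x=1 n1=1 n0=1 z=0 r=0 p=1
  Δ1: clk:1→0, z:0→1
  Δ2: n1:1→0
  Δ3: y:0→1
  Δ4: q:0→1
  (4Δ to stable)
t=8 Δ0: u=0 y=1 clk=0 q=1 v=1 x=1 n1=0 n0=1 z=1 r=0 p=1
  Δ1: clk:0→1, z:1→0
  Δ2: n1:0→1
  Δ3: y:1→0
  Δ4: q:1→0
  (4Δ to stable)
t=9 Δ0: u=0 y=0 clk=1 q=0 v=1 x=1 n1=1 n0=1 z=0 r=0 p=1
  Δ1: clk:1→0, z:0→1
  Δ2: n1:1→0
  Δ3: y:0→1
  Δ4: q:0→1
  (4Δ to stable)
t=10 Δ0: u=0 y=1 clk=0 q=1 v=1 x=1 n1=0 n0=1 z=1 r=0 p=1
  Δ1: clk:0→1, z:1→0
  Δ2: n1:0→1
  Δ3: y:1→0
  Δ4: q:1→0
  (4Δ to stable)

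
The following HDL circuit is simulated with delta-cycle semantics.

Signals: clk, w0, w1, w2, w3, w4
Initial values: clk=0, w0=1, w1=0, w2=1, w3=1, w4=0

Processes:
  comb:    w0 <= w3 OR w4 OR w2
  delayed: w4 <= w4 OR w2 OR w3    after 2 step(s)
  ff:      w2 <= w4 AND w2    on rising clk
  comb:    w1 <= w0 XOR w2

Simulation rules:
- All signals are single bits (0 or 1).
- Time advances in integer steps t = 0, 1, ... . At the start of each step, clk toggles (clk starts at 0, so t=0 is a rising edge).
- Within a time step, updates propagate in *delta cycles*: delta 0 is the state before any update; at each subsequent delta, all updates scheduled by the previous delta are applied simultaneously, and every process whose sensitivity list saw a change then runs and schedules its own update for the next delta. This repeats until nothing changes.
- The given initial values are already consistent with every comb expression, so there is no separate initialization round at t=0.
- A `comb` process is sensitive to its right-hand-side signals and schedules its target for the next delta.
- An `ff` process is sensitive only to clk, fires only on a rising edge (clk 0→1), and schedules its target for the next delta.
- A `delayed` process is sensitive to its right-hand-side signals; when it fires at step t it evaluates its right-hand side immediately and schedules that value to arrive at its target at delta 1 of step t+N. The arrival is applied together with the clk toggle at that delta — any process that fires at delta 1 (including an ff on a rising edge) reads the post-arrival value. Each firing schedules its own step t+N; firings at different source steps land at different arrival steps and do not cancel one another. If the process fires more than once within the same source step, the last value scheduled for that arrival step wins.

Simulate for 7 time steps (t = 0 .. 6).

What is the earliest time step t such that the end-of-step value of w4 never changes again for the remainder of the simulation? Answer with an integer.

2

t0.Δ0 w2=1 w3=1 clk=0 w0=1 w1=0 w4=0
t0.Δ1 w2=1 w3=1 clk=1 w0=1 w1=0 w4=0
t0.Δ2 w2=0 w3=1 clk=1 w0=1 w1=0 w4=0
t0.Δ3 w2=0 w3=1 clk=1 w0=1 w1=1 w4=0
t1.Δ0 w2=0 w3=1 clk=1 w0=1 w1=1 w4=0
t1.Δ1 w2=0 w3=1 clk=0 w0=1 w1=1 w4=0
t2.Δ0 w2=0 w3=1 clk=0 w0=1 w1=1 w4=0
t2.Δ1 w2=0 w3=1 clk=1 w0=1 w1=1 w4=1
t3.Δ0 w2=0 w3=1 clk=1 w0=1 w1=1 w4=1
t3.Δ1 w2=0 w3=1 clk=0 w0=1 w1=1 w4=1
t4.Δ0 w2=0 w3=1 clk=0 w0=1 w1=1 w4=1
t4.Δ1 w2=0 w3=1 clk=1 w0=1 w1=1 w4=1
t5.Δ0 w2=0 w3=1 clk=1 w0=1 w1=1 w4=1
t5.Δ1 w2=0 w3=1 clk=0 w0=1 w1=1 w4=1
t6.Δ0 w2=0 w3=1 clk=0 w0=1 w1=1 w4=1
t6.Δ1 w2=0 w3=1 clk=1 w0=1 w1=1 w4=1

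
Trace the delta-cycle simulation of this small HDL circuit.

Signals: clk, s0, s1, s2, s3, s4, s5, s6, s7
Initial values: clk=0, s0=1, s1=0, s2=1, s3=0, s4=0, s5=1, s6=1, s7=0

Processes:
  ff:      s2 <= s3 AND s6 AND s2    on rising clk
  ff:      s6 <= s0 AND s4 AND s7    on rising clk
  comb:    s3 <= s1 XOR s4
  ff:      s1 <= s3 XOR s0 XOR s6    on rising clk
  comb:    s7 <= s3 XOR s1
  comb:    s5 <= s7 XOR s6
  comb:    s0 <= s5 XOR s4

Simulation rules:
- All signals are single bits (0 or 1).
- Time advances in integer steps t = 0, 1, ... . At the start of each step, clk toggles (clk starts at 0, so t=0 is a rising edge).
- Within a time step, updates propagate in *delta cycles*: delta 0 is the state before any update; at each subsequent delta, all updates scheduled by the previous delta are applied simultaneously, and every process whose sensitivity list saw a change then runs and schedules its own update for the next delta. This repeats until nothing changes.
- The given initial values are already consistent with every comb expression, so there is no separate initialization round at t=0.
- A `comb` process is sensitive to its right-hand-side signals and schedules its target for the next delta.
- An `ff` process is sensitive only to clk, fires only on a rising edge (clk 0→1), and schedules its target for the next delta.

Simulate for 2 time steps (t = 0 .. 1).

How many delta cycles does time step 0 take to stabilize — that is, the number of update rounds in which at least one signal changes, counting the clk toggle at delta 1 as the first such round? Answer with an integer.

[bits: s7,s6,s4,s0,s5,clk,s1,s3,s2]
t=0: Δ0=010110001 Δ1=010111001 Δ2=000111000 Δ3=000101000 Δ4=000001000 | 4Δ
t=1: Δ0=000001000 Δ1=000000000 | 1Δ

4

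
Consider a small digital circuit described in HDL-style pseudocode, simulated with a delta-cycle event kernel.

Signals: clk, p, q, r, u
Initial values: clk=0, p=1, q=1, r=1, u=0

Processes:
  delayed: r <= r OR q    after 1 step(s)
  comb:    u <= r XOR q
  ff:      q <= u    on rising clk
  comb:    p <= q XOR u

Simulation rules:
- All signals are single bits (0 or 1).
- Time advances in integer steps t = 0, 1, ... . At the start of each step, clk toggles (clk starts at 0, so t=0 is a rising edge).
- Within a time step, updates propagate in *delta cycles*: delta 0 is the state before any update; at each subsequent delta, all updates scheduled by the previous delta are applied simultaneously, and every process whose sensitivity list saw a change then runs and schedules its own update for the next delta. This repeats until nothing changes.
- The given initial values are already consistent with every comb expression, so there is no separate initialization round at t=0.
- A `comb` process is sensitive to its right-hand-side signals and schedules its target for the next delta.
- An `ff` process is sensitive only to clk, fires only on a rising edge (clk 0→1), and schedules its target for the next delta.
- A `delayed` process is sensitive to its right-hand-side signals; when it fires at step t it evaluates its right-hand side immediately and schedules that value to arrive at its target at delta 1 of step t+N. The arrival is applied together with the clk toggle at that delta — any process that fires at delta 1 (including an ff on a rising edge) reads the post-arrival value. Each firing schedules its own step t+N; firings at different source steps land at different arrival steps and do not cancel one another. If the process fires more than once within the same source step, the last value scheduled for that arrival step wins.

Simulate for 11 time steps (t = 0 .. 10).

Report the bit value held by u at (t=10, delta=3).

t=0 Δ0: p=1 clk=0 r=1 u=0 q=1
  Δ1: clk:0→1
  Δ2: q:1→0
  Δ3: p:1→0, u:0→1
  Δ4: p:0→1
  (4Δ to stable)
t=1 Δ0: p=1 clk=1 r=1 u=1 q=0
  Δ1: clk:1→0
  (1Δ to stable)
t=2 Δ0: p=1 clk=0 r=1 u=1 q=0
  Δ1: clk:0→1
  Δ2: q:0→1
  Δ3: p:1→0, u:1→0
  Δ4: p:0→1
  (4Δ to stable)
t=3 Δ0: p=1 clk=1 r=1 u=0 q=1
  Δ1: clk:1→0
  (1Δ to stable)
t=4 Δ0: p=1 clk=0 r=1 u=0 q=1
  Δ1: clk:0→1
  Δ2: q:1→0
  Δ3: p:1→0, u:0→1
  Δ4: p:0→1
  (4Δ to stable)
t=5 Δ0: p=1 clk=1 r=1 u=1 q=0
  Δ1: clk:1→0
  (1Δ to stable)
t=6 Δ0: p=1 clk=0 r=1 u=1 q=0
  Δ1: clk:0→1
  Δ2: q:0→1
  Δ3: p:1→0, u:1→0
  Δ4: p:0→1
  (4Δ to stable)
t=7 Δ0: p=1 clk=1 r=1 u=0 q=1
  Δ1: clk:1→0
  (1Δ to stable)
t=8 Δ0: p=1 clk=0 r=1 u=0 q=1
  Δ1: clk:0→1
  Δ2: q:1→0
  Δ3: p:1→0, u:0→1
  Δ4: p:0→1
  (4Δ to stable)
t=9 Δ0: p=1 clk=1 r=1 u=1 q=0
  Δ1: clk:1→0
  (1Δ to stable)
t=10 Δ0: p=1 clk=0 r=1 u=1 q=0
  Δ1: clk:0→1
  Δ2: q:0→1
  Δ3: p:1→0, u:1→0
  Δ4: p:0→1
  (4Δ to stable)

0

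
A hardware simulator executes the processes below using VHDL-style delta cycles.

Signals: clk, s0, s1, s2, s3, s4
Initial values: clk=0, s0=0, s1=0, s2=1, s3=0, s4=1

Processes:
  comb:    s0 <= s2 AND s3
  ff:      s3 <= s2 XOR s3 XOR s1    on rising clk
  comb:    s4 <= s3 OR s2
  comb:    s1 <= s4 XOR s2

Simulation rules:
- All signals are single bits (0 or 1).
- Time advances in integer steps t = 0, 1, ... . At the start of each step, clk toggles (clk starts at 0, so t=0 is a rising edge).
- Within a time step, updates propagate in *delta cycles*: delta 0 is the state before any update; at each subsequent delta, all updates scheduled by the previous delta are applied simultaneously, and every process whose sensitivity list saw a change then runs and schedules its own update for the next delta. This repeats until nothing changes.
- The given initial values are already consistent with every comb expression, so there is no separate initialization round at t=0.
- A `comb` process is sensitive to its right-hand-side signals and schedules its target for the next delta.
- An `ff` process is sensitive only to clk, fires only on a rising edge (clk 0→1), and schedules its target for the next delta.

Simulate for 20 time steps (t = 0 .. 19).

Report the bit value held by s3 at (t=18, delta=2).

0

t=0 Δ0: s4=1 s2=1 s3=0 clk=0 s0=0 s1=0
  Δ1: clk:0→1
  Δ2: s3:0→1
  Δ3: s0:0→1
  (3Δ to stable)
t=1 Δ0: s4=1 s2=1 s3=1 clk=1 s0=1 s1=0
  Δ1: clk:1→0
  (1Δ to stable)
t=2 Δ0: s4=1 s2=1 s3=1 clk=0 s0=1 s1=0
  Δ1: clk:0→1
  Δ2: s3:1→0
  Δ3: s0:1→0
  (3Δ to stable)
t=3 Δ0: s4=1 s2=1 s3=0 clk=1 s0=0 s1=0
  Δ1: clk:1→0
  (1Δ to stable)
t=4 Δ0: s4=1 s2=1 s3=0 clk=0 s0=0 s1=0
  Δ1: clk:0→1
  Δ2: s3:0→1
  Δ3: s0:0→1
  (3Δ to stable)
t=5 Δ0: s4=1 s2=1 s3=1 clk=1 s0=1 s1=0
  Δ1: clk:1→0
  (1Δ to stable)
t=6 Δ0: s4=1 s2=1 s3=1 clk=0 s0=1 s1=0
  Δ1: clk:0→1
  Δ2: s3:1→0
  Δ3: s0:1→0
  (3Δ to stable)
t=7 Δ0: s4=1 s2=1 s3=0 clk=1 s0=0 s1=0
  Δ1: clk:1→0
  (1Δ to stable)
t=8 Δ0: s4=1 s2=1 s3=0 clk=0 s0=0 s1=0
  Δ1: clk:0→1
  Δ2: s3:0→1
  Δ3: s0:0→1
  (3Δ to stable)
t=9 Δ0: s4=1 s2=1 s3=1 clk=1 s0=1 s1=0
  Δ1: clk:1→0
  (1Δ to stable)
t=10 Δ0: s4=1 s2=1 s3=1 clk=0 s0=1 s1=0
  Δ1: clk:0→1
  Δ2: s3:1→0
  Δ3: s0:1→0
  (3Δ to stable)
t=11 Δ0: s4=1 s2=1 s3=0 clk=1 s0=0 s1=0
  Δ1: clk:1→0
  (1Δ to stable)
t=12 Δ0: s4=1 s2=1 s3=0 clk=0 s0=0 s1=0
  Δ1: clk:0→1
  Δ2: s3:0→1
  Δ3: s0:0→1
  (3Δ to stable)
t=13 Δ0: s4=1 s2=1 s3=1 clk=1 s0=1 s1=0
  Δ1: clk:1→0
  (1Δ to stable)
t=14 Δ0: s4=1 s2=1 s3=1 clk=0 s0=1 s1=0
  Δ1: clk:0→1
  Δ2: s3:1→0
  Δ3: s0:1→0
  (3Δ to stable)
t=15 Δ0: s4=1 s2=1 s3=0 clk=1 s0=0 s1=0
  Δ1: clk:1→0
  (1Δ to stable)
t=16 Δ0: s4=1 s2=1 s3=0 clk=0 s0=0 s1=0
  Δ1: clk:0→1
  Δ2: s3:0→1
  Δ3: s0:0→1
  (3Δ to stable)
t=17 Δ0: s4=1 s2=1 s3=1 clk=1 s0=1 s1=0
  Δ1: clk:1→0
  (1Δ to stable)
t=18 Δ0: s4=1 s2=1 s3=1 clk=0 s0=1 s1=0
  Δ1: clk:0→1
  Δ2: s3:1→0
  Δ3: s0:1→0
  (3Δ to stable)
t=19 Δ0: s4=1 s2=1 s3=0 clk=1 s0=0 s1=0
  Δ1: clk:1→0
  (1Δ to stable)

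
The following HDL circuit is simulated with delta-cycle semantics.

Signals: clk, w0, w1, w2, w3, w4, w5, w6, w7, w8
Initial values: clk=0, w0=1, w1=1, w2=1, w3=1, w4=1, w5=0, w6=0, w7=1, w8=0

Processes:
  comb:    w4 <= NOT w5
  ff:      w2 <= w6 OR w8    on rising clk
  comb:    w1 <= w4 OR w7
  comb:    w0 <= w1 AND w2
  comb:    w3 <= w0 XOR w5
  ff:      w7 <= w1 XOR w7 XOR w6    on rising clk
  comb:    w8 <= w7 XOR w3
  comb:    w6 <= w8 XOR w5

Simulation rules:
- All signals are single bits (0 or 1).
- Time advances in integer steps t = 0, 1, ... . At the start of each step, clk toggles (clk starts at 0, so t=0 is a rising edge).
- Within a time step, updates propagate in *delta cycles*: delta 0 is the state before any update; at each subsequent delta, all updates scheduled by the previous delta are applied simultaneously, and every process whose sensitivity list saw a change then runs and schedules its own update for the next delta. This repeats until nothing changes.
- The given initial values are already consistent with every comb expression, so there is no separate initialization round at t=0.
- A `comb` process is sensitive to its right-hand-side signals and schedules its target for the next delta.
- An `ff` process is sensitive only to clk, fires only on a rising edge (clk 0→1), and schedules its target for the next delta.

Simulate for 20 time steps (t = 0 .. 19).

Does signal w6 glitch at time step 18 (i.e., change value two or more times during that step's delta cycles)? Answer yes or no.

[bits: clk,w5,w6,w7,w8,w2,w3,w0,w1,w4]
t=0: Δ0=0001011111 Δ1=1001011111 Δ2=1000001111 Δ3=1000101011 Δ4=1010100011 Δ5=1010000011 Δ6=1000000011 | 6Δ
t=1: Δ0=1000000011 Δ1=0000000011 | 1Δ
t=2: Δ0=0000000011 Δ1=1000000011 Δ2=1001000011 Δ3=1001100011 Δ4=1011100011 | 4Δ
t=3: Δ0=1011100011 Δ1=0011100011 | 1Δ
t=4: Δ0=0011100011 Δ1=1011100011 Δ2=1011110011 Δ3=1011110111 Δ4=1011111111 Δ5=1011011111 Δ6=1001011111 | 6Δ
t=5: Δ0=1001011111 Δ1=0001011111 | 1Δ
t=6: Δ0=0001011111 Δ1=1001011111 Δ2=1000001111 Δ3=1000101011 Δ4=1010100011 Δ5=1010000011 Δ6=1000000011 | 6Δ
t=7: Δ0=1000000011 Δ1=0000000011 | 1Δ
t=8: Δ0=0000000011 Δ1=1000000011 Δ2=1001000011 Δ3=1001100011 Δ4=1011100011 | 4Δ
t=9: Δ0=1011100011 Δ1=0011100011 | 1Δ
t=10: Δ0=0011100011 Δ1=1011100011 Δ2=1011110011 Δ3=1011110111 Δ4=1011111111 Δ5=1011011111 Δ6=1001011111 | 6Δ
t=11: Δ0=1001011111 Δ1=0001011111 | 1Δ
t=12: Δ0=0001011111 Δ1=1001011111 Δ2=1000001111 Δ3=1000101011 Δ4=1010100011 Δ5=1010000011 Δ6=1000000011 | 6Δ
t=13: Δ0=1000000011 Δ1=0000000011 | 1Δ
t=14: Δ0=0000000011 Δ1=1000000011 Δ2=1001000011 Δ3=1001100011 Δ4=1011100011 | 4Δ
t=15: Δ0=1011100011 Δ1=0011100011 | 1Δ
t=16: Δ0=0011100011 Δ1=1011100011 Δ2=1011110011 Δ3=1011110111 Δ4=1011111111 Δ5=1011011111 Δ6=1001011111 | 6Δ
t=17: Δ0=1001011111 Δ1=0001011111 | 1Δ
t=18: Δ0=0001011111 Δ1=1001011111 Δ2=1000001111 Δ3=1000101011 Δ4=1010100011 Δ5=1010000011 Δ6=1000000011 | 6Δ
t=19: Δ0=1000000011 Δ1=0000000011 | 1Δ

yes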